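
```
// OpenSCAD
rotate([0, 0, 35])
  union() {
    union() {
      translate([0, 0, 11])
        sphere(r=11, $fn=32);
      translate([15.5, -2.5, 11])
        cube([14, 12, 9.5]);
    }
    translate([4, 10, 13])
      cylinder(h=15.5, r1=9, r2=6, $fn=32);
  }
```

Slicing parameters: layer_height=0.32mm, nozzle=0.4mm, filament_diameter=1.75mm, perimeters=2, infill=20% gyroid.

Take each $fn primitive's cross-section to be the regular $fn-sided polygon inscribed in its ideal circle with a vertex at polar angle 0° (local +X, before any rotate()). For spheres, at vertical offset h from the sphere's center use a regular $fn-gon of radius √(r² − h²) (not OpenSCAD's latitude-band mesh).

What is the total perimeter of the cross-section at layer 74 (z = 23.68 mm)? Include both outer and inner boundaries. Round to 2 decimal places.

At z = 23.68 mm: the sphere is absent (|z−center|=12.680 > r=11); the cube at (15.5, -2.5) is not intersected at this z (z outside [11, 20.5]); Merging all regions: nothing is present at this height; the cone at (4, 10) contributes a regular 32-gon of circumradius 6.933 (interpolated between r1=9 and r2=6 at t=0.689) (perimeter = 2·32·6.933·sin(180°/32) = 43.49 mm); Taking the union: only the cone at (4, 10) is present, so the union is just that shape — boundary = 43.49 mm; (rotated 35° about Z; rotation is an isometry so areas/perimeters/island counts are preserved). Overall, the cross-section is a single solid region. Total boundary length (outer) = 43.49 mm.

43.49 mm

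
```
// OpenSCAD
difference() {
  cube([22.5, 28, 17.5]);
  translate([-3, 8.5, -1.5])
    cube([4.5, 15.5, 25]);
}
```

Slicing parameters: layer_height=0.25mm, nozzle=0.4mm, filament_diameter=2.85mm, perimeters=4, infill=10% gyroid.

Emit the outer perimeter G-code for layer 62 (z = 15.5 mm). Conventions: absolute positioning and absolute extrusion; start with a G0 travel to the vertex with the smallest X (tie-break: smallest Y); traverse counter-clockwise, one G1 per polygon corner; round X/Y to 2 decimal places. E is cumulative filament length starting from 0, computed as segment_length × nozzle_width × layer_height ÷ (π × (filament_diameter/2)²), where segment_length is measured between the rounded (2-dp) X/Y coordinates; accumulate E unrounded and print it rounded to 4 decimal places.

At z = 15.5 mm: the cube is present — its section is the full 22.5×28 rectangle; the 4.5×15.5 cube at (-3, 8.5) contributes its full rectangle; Subtracting the remaining from the first: starting from the 22.5×28 cube, the 4.5×15.5 cube at (-3, 8.5) partially overlaps it — only the 23.25 mm² overlap (of its 69.75 mm²) is removed, clipping the outline — 1 connected region. The outline is a single polygon with 8 vertices. Extrusion per mm of travel: 0.4 × 0.25 / (π × 1.425²) = 0.015675. Accumulating E over each segment gives final E = 1.6302.

G0 X0.00 Y0.00 Z15.50
G1 X22.50 Y0.00 E0.3527
G1 X22.50 Y28.00 E0.7916
G1 X0.00 Y28.00 E1.1443
G1 X0.00 Y24.00 E1.2070
G1 X1.50 Y24.00 E1.2305
G1 X1.50 Y8.50 E1.4735
G1 X0.00 Y8.50 E1.4970
G1 X0.00 Y0.00 E1.6302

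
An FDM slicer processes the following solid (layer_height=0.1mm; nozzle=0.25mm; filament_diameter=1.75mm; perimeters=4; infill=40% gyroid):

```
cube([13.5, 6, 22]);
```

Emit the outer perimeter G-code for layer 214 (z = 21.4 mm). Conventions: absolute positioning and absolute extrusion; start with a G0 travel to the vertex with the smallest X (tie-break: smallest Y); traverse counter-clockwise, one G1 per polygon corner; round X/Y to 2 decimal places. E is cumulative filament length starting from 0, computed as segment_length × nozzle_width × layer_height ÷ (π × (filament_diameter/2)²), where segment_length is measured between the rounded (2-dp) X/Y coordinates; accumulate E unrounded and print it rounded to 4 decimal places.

At z = 21.4 mm: the 13.5×6 cube contributes its full rectangle. The outline is a single polygon with 4 vertices. Extrusion per mm of travel: 0.25 × 0.1 / (π × 0.875²) = 0.010394. Accumulating E over each segment gives final E = 0.4054.

G0 X0.00 Y0.00 Z21.40
G1 X13.50 Y0.00 E0.1403
G1 X13.50 Y6.00 E0.2027
G1 X0.00 Y6.00 E0.3430
G1 X0.00 Y0.00 E0.4054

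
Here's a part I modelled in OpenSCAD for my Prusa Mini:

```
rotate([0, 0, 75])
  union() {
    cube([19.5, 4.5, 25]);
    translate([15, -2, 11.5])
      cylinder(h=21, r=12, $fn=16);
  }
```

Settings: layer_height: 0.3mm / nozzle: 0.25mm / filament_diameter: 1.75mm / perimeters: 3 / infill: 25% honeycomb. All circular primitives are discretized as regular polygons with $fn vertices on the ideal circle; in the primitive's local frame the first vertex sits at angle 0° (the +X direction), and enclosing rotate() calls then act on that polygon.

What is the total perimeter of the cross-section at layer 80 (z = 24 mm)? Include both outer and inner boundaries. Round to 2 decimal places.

At z = 24 mm: the cube is present — its section is the full 19.5×4.5 rectangle (perimeter 48.00 mm); the r=12 cylinder at (15, -2) gives a regular 16-gon of circumradius 12 (constant along its height) (perimeter = 2·16·12.000·sin(180°/16) = 74.91 mm); Taking the union: the regions partially overlap (shared area 69.59 mm²), so the edge portions inside another operand are dropped and the merged outline is re-measured after clipping — boundary = 83.06 mm; (rotated 75° about Z; rotation is an isometry so areas/perimeters/island counts are preserved). Overall, the cross-section is a single solid region. Total boundary length (outer) = 83.06 mm.

83.06 mm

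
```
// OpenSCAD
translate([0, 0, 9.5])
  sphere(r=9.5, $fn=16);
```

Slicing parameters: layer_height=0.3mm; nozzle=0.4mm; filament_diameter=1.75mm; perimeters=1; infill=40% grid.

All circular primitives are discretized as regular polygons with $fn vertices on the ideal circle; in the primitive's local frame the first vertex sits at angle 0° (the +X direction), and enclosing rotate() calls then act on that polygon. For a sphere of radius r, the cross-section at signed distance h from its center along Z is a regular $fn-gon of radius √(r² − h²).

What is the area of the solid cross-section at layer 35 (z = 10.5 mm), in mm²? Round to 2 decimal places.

273.24 mm²

At z = 10.5 mm: the r=9.5 sphere contributes a regular 16-gon of circumradius √(9.5²−1²) = 9.447 (area = (16/2)·9.447²·sin(360°/16) = 273.24 mm²). Overall, the cross-section is a single solid region. Net area = 273.24 mm².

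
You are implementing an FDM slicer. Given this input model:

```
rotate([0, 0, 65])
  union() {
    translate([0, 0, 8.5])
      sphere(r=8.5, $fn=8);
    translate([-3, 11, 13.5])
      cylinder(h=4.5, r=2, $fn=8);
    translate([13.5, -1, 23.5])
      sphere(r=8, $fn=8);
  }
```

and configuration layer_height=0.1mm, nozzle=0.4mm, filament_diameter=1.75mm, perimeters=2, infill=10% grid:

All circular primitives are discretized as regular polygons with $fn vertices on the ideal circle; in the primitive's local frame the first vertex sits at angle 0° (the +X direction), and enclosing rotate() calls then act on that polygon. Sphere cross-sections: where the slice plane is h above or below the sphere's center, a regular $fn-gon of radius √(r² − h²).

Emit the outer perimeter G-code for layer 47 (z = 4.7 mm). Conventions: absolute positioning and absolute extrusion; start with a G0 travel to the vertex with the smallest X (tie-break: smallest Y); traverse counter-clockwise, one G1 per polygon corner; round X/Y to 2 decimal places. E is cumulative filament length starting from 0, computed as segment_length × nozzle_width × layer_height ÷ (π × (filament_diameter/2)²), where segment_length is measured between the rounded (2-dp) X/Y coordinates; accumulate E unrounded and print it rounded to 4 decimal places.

At z = 4.7 mm: the r=8.5 sphere slices to a regular 8-gon of circumradius 7.603 (√(r²−h²) with h=3.8 from center); the cylinder at (-3, 11) is absent (z outside [13.5, 18]); the sphere at (13.5, -1) is absent (|z−center|=18.800 > r=8); Taking the union: only the r=8.5 sphere is present, so the union is just that shape — 1 connected region; (whole slice rotated 65° about Z — lengths, areas and connectivity unchanged). The outline is a single polygon with 8 vertices. Extrusion per mm of travel: 0.4 × 0.1 / (π × 0.875²) = 0.016630. Accumulating E over each segment gives final E = 0.7739.

G0 X-7.14 Y-2.60 Z4.70
G1 X-3.21 Y-6.89 E0.0968
G1 X2.60 Y-7.14 E0.1935
G1 X6.89 Y-3.21 E0.2902
G1 X7.14 Y2.60 E0.3869
G1 X3.21 Y6.89 E0.4837
G1 X-2.60 Y7.14 E0.5804
G1 X-6.89 Y3.21 E0.6771
G1 X-7.14 Y-2.60 E0.7739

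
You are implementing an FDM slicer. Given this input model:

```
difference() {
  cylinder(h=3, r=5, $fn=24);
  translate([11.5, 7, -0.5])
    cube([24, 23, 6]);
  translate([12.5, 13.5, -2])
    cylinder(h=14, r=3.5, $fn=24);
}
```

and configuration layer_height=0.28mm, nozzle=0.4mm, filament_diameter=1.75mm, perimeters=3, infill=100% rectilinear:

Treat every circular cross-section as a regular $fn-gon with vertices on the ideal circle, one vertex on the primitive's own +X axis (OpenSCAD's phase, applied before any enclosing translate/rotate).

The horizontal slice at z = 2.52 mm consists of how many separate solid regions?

At z = 2.52 mm: the r=5 cylinder gives a regular 24-gon of circumradius 5 (constant along its height); the cube at (11.5, 7) is present — its section is the full 24×23 rectangle; the r=3.5 cylinder at (12.5, 13.5) gives a regular 24-gon of circumradius 3.5 (constant along its height); Subtracting the remaining from the first: starting from the r=5 cylinder, the 24×23 cube at (11.5, 7) misses the remaining region (no effect); the r=3.5 cylinder at (12.5, 13.5) misses the remaining region (no effect) — 1 connected region. The result has 1 disconnected region.

1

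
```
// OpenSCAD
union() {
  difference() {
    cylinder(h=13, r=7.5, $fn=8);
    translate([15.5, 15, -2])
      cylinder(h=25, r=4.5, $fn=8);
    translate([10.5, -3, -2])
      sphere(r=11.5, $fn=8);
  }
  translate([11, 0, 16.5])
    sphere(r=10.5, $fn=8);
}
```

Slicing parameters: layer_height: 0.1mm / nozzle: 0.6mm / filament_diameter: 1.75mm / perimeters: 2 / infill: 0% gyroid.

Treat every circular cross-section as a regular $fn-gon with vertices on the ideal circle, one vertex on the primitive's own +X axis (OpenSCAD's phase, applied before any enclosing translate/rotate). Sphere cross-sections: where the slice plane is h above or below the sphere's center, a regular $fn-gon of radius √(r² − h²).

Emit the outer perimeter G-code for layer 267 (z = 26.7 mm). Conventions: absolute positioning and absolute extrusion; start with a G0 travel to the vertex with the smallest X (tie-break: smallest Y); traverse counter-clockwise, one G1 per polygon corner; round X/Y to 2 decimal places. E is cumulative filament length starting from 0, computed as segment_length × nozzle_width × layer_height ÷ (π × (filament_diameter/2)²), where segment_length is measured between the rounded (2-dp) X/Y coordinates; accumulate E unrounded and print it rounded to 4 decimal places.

At z = 26.7 mm: the cylinder does not reach this height (z outside [0, 13]); the cylinder at (15.5, 15) does not reach this height (z outside [-2, 23]); the sphere at (10.5, -3) is not intersected at this z (|z−center|=28.700 > r=11.5); Subtracting the remaining from the first: the first operand is absent here, so nothing remains; the r=10.5 sphere at (11, 0) contributes a regular 8-gon of circumradius √(10.5²−10.2²) = 2.492; Taking the union: only the r=10.5 sphere at (11, 0) is present, so the union is just that shape — 1 connected region. The outline is a single polygon with 8 vertices. Extrusion per mm of travel: 0.6 × 0.1 / (π × 0.875²) = 0.024945. Accumulating E over each segment gives final E = 0.3802.

G0 X8.51 Y0.00 Z26.70
G1 X9.24 Y-1.76 E0.0475
G1 X11.00 Y-2.49 E0.0951
G1 X12.76 Y-1.76 E0.1426
G1 X13.49 Y0.00 E0.1901
G1 X12.76 Y1.76 E0.2377
G1 X11.00 Y2.49 E0.2852
G1 X9.24 Y1.76 E0.3327
G1 X8.51 Y0.00 E0.3802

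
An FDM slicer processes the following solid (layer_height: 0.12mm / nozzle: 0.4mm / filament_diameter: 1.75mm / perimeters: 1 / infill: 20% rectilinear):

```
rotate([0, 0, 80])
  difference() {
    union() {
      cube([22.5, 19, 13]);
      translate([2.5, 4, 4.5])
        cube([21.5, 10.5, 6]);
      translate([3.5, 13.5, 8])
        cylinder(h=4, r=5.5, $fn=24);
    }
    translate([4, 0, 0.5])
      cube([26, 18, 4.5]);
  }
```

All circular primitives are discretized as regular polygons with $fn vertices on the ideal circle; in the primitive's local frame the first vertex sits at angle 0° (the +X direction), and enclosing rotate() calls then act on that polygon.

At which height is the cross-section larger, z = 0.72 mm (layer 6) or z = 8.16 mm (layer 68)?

Layer 6 (z = 0.72): the 22.5×19 cube contributes its full rectangle (area 427.50 mm²); the cube at (2.5, 4) does not reach this height (z outside [4.5, 10.5]); the cylinder at (3.5, 13.5) is not intersected at this z (z outside [8, 12]); Taking the union: only the 22.5×19 cube is present, so the union is just that shape — area = 427.50 mm²; the cube at (4, 0) is present — its section is the full 26×18 rectangle (area 468.00 mm²); Subtracting the remaining from the first: starting from the result so far (427.50 mm²), the 26×18 cube at (4, 0) partially overlaps it — only the 333.00 mm² overlap (of its 468.00 mm²) is removed, clipping the outline — area = 94.50 mm²; (whole slice rotated 80° about Z — lengths, areas and connectivity unchanged). So its area = 94.50 mm². Layer 68 (z = 8.16): the cube (footprint 22.5×19) is included at this height (area 427.50 mm²); the cube at (2.5, 4) (footprint 21.5×10.5) is included at this height (area 225.75 mm²); the r=5.5 cylinder at (3.5, 13.5) contributes a regular 24-gon of circumradius 5.5 (area = (24/2)·5.500²·sin(360°/24) = 93.95 mm²); Combining (union): the regions partially overlap — summed areas 747.20 mm² minus the doubly-counted overlap 292.45 mm² gives 454.76 mm² — area = 454.76 mm²; the cube at (4, 0) is not intersected at this z (z outside [0.5, 5]); Subtracting the remaining from the first: none of the subtracted shapes is present at this height, so that combined region is unchanged — area = 454.76 mm²; (rotated 80° about Z; rotation is an isometry so areas/perimeters/island counts are preserved). So its area = 454.76 mm². Layer 68 is larger (454.76 vs 94.50 mm²).

layer 68 (z = 8.16 mm)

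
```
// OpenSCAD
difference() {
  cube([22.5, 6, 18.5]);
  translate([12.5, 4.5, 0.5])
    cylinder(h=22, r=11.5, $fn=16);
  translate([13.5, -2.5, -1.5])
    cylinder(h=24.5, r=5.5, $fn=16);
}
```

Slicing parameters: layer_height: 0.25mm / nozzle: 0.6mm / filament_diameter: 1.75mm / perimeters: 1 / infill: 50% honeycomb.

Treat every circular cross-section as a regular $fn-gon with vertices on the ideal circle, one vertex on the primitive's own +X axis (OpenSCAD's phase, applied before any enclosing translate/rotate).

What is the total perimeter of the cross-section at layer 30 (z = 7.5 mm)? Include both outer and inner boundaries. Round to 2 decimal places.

At z = 7.5 mm: the cube is present — its section is the full 22.5×6 rectangle (perimeter 57.00 mm); the cylinder at (12.5, 4.5): section is a regular 16-gon, circumradius r=11.5 (perimeter = 2·16·11.500·sin(180°/16) = 71.79 mm); the r=5.5 cylinder at (13.5, -2.5) gives a regular 16-gon of circumradius 5.5 (constant along its height) (perimeter = 2·16·5.500·sin(180°/16) = 34.34 mm); Subtracting the remaining from the first: starting from the 22.5×6 cube, the r=11.5 cylinder at (12.5, 4.5) partially overlaps it — only the 126.76 mm² overlap (of its 404.88 mm²) is removed, clipping the outline; the r=5.5 cylinder at (13.5, -2.5) misses the remaining region (no effect) — boundary = 15.38 mm. Overall, the cross-section is a single solid region. Total boundary length (outer) = 15.38 mm.

15.38 mm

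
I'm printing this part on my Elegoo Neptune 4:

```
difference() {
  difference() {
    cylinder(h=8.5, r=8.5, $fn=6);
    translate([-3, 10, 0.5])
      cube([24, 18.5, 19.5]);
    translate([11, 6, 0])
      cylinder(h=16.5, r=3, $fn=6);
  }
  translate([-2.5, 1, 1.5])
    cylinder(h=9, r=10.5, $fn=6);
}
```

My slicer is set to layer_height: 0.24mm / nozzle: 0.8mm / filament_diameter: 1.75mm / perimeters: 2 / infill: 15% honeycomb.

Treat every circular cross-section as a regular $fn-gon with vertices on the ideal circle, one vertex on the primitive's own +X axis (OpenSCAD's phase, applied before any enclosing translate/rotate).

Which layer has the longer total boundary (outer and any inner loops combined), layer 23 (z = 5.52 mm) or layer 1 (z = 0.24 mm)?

Layer 23 (z = 5.52): the cylinder: section is a regular 6-gon, circumradius r=8.5 (perimeter = 2·6·8.500·sin(180°/6) = 51.00 mm); the 24×18.5 cube at (-3, 10) contributes its full rectangle (perimeter 85.00 mm); the cylinder at (11, 6): section is a regular 6-gon, circumradius r=3 (perimeter = 2·6·3.000·sin(180°/6) = 18.00 mm); After the difference (first − rest): starting from the r=8.5 cylinder, the 24×18.5 cube at (-3, 10) misses the remaining region (no effect); the r=3 cylinder at (11, 6) misses the remaining region (no effect) — boundary = 51.00 mm; the r=10.5 cylinder at (-2.5, 1) contributes a regular 6-gon of circumradius 10.5 (perimeter = 2·6·10.500·sin(180°/6) = 63.00 mm); Subtracting the remaining from the first: starting from the result so far, the r=10.5 cylinder at (-2.5, 1) partially overlaps it — only the 179.28 mm² overlap (of its 286.44 mm²) is removed, clipping the outline — boundary = 20.23 mm. So its perimeter = 20.23 mm. Layer 1 (z = 0.24): the r=8.5 cylinder gives a regular 6-gon of circumradius 8.5 (constant along its height) (perimeter = 2·6·8.500·sin(180°/6) = 51.00 mm); the cube at (-3, 10) does not reach this height (z outside [0.5, 20]); the r=3 cylinder at (11, 6) gives a regular 6-gon of circumradius 3 (constant along its height) (perimeter = 2·6·3.000·sin(180°/6) = 18.00 mm); After the difference (first − rest): starting from the r=8.5 cylinder, the r=3 cylinder at (11, 6) misses the remaining region (no effect) — boundary = 51.00 mm; the cylinder at (-2.5, 1) is not intersected at this z (z outside [1.5, 10.5]); After the difference (first − rest): none of the subtracted shapes is present at this height, so the result so far is unchanged — boundary = 51.00 mm. So its perimeter = 51.00 mm. Layer 1 is larger (51.00 vs 20.23 mm).

layer 1 (z = 0.24 mm)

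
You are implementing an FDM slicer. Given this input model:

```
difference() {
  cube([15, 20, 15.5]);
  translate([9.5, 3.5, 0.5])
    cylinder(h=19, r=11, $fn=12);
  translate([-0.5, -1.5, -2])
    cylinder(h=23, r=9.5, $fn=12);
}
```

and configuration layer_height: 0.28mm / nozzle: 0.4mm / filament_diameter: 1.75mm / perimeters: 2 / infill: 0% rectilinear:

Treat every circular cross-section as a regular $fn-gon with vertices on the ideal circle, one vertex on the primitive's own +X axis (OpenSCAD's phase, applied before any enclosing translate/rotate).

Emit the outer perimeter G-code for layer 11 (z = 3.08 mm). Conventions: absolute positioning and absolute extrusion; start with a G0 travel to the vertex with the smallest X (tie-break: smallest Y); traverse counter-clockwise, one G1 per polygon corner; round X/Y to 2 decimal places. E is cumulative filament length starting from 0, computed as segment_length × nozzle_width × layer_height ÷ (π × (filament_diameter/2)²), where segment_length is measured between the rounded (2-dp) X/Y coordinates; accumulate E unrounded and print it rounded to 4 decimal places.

G0 X0.00 Y9.03 Z3.08
G1 X4.00 Y13.03 E0.2634
G1 X9.50 Y14.50 E0.5285
G1 X15.00 Y13.03 E0.7936
G1 X15.00 Y20.00 E1.1181
G1 X0.00 Y20.00 E1.8166
G1 X0.00 Y9.03 E2.3274

At z = 3.08 mm: the cube is present — its section is the full 15×20 rectangle; the r=11 cylinder at (9.5, 3.5) gives a regular 12-gon of circumradius 11 (constant along its height); the cylinder at (-0.5, -1.5): section is a regular 12-gon, circumradius r=9.5; Taking the first minus the rest: starting from the 15×20 cube, the r=11 cylinder at (9.5, 3.5) partially overlaps it — only the 195.50 mm² overlap (of its 363.00 mm²) is removed, clipping the outline; the r=9.5 cylinder at (-0.5, -1.5) misses the remaining region (no effect) — 1 connected region. The outline is a single polygon with 6 vertices. Extrusion per mm of travel: 0.4 × 0.28 / (π × 0.875²) = 0.046564. Accumulating E over each segment gives final E = 2.3274.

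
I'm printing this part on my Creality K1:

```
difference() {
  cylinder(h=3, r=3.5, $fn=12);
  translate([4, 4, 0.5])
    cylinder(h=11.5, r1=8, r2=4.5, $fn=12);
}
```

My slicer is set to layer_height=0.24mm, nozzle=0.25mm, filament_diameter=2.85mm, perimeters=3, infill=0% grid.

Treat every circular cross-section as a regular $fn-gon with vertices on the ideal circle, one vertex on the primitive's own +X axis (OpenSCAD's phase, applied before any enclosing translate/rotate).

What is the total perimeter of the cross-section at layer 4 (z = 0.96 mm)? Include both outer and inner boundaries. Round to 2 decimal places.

14.86 mm

At z = 0.96 mm: the r=3.5 cylinder gives a regular 12-gon of circumradius 3.5 (constant along its height) (perimeter = 2·12·3.500·sin(180°/12) = 21.74 mm); the cone at (4, 4): at t=0.040 of its height the radius interpolates to r₁+(r₂−r₁)t = 7.860, giving a regular 12-gon of that circumradius (perimeter = 2·12·7.860·sin(180°/12) = 48.82 mm); Subtracting the remaining from the first: starting from the r=3.5 cylinder, the cone at (4, 4) partially overlaps it — only the 30.36 mm² overlap (of its 185.34 mm²) is removed, clipping the outline — boundary = 14.86 mm. Overall, the cross-section is a single solid region. Total boundary length (outer) = 14.86 mm.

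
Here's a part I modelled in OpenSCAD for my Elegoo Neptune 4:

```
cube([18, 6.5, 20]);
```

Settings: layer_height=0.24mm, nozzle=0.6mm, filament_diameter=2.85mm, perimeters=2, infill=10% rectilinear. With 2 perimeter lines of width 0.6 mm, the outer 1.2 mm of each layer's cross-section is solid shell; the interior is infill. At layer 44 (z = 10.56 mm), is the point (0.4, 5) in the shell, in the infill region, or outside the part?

shell

At z = 10.56 mm: the cube (footprint 18×6.5) is included at this height. Overall, the cross-section is a single solid region. The nearest boundary edge runs (0.00, 6.50)→(0.00, 0.00); distance from the point to it = 0.40 mm. The point is inside the cross-section, 0.40 mm from the nearest boundary — within the 1.2 mm shell band (2 × 0.6).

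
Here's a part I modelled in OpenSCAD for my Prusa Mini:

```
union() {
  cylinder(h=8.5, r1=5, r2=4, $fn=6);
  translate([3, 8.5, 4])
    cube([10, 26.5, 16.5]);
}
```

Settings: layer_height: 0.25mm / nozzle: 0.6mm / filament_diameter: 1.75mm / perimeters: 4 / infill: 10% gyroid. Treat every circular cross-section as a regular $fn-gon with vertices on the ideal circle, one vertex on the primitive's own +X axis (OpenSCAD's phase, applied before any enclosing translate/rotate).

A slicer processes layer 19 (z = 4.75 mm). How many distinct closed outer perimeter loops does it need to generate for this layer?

2

At z = 4.75 mm: the cone (r1=5→r2=4) has section circumradius 4.441 here — a regular 6-gon; the 10×26.5 cube at (3, 8.5) contributes its full rectangle; Taking the union: the 2 present regions are separate (no shared area or edge), so areas and boundary lengths simply add and each stays a separate island — 2 connected regions. The result has 2 disconnected regions.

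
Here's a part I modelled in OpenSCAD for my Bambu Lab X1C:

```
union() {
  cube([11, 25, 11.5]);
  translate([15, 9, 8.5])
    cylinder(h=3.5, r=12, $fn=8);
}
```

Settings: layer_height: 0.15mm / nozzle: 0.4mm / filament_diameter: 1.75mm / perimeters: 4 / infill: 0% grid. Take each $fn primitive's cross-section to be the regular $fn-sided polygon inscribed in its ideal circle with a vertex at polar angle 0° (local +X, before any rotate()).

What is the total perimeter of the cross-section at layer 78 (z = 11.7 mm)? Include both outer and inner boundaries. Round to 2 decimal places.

73.48 mm

At z = 11.7 mm: the cube is not intersected at this z (z outside [0, 11.5]); the cylinder at (15, 9): section is a regular 8-gon, circumradius r=12 (perimeter = 2·8·12.000·sin(180°/8) = 73.48 mm); Taking the union: only the r=12 cylinder at (15, 9) is present, so the union is just that shape — boundary = 73.48 mm. Overall, the cross-section is a single solid region. Total boundary length (outer) = 73.48 mm.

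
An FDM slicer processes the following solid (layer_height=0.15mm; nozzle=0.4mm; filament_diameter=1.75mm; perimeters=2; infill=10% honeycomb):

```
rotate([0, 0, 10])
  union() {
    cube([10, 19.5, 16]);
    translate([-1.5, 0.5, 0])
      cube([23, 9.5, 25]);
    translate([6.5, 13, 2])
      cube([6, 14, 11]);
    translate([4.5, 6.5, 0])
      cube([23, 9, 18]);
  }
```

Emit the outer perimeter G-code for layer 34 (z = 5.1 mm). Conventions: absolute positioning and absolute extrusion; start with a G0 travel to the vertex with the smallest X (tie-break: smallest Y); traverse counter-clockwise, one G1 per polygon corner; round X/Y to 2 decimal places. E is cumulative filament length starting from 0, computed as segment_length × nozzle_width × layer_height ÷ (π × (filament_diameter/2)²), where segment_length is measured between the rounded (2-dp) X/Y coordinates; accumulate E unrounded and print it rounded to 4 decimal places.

At z = 5.1 mm: the cube is present — its section is the full 10×19.5 rectangle; the 23×9.5 cube at (-1.5, 0.5) contributes its full rectangle; the 6×14 cube at (6.5, 13) contributes its full rectangle; the cube at (4.5, 6.5) is present — its section is the full 23×9 rectangle; Taking the union: the regions partially overlap (shared area 213.75 mm²), so overlapping operands fuse into one piece — 1 connected region; (whole slice rotated 10° about Z — lengths, areas and connectivity unchanged). The outline is a single polygon with 16 vertices. Extrusion per mm of travel: 0.4 × 0.15 / (π × 0.875²) = 0.024945. Accumulating E over each segment gives final E = 2.7935.

G0 X-3.39 Y19.20 Z5.10
G1 X-1.74 Y9.85 E0.2368
G1 X-3.21 Y9.59 E0.2741
G1 X-1.56 Y0.23 E0.5112
G1 X-0.09 Y0.49 E0.5484
G1 X0.00 Y0.00 E0.5608
G1 X9.85 Y1.74 E0.8103
G1 X9.76 Y2.23 E0.8228
G1 X21.09 Y4.23 E1.1098
G1 X20.04 Y10.13 E1.2593
G1 X25.95 Y11.18 E1.4090
G1 X24.39 Y20.04 E1.6334
G1 X9.62 Y17.44 E2.0075
G1 X7.62 Y28.76 E2.2943
G1 X1.71 Y27.72 E2.4440
G1 X3.02 Y20.33 E2.6312
G1 X-3.39 Y19.20 E2.7935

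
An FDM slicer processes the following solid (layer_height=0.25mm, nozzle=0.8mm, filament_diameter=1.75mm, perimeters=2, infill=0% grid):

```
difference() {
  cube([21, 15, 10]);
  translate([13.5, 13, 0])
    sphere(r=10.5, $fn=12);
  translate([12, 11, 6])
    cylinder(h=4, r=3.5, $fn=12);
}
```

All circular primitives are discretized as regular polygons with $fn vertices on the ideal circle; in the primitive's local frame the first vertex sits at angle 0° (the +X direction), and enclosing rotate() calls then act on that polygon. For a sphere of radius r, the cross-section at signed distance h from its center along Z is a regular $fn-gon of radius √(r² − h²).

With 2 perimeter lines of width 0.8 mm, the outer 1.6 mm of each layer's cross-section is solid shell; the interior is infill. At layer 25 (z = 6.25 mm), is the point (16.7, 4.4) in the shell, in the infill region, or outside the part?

shell

At z = 6.25 mm: the cube is present — its section is the full 21×15 rectangle; the sphere at (13.5, 13): section is a regular 12-gon, circumradius = √(r²−h²) = √(10.5²−6.25²) = 8.437; the r=3.5 cylinder at (12, 11) gives a regular 12-gon of circumradius 3.5 (constant along its height); Taking the first minus the rest: starting from the 21×15 cube, the r=10.5 sphere at (13.5, 13) partially overlaps it — only the 136.48 mm² overlap (of its 213.56 mm²) is removed, clipping the outline; the r=3.5 cylinder at (12, 11) misses the remaining region (no effect) — 1 connected region. Overall, the cross-section is a single solid region. The nearest boundary edge runs (13.50, 4.56)→(17.72, 5.69); distance from the point to it = 0.99 mm. The point is inside the cross-section, 0.99 mm from the nearest boundary — within the 1.6 mm shell band (2 × 0.8).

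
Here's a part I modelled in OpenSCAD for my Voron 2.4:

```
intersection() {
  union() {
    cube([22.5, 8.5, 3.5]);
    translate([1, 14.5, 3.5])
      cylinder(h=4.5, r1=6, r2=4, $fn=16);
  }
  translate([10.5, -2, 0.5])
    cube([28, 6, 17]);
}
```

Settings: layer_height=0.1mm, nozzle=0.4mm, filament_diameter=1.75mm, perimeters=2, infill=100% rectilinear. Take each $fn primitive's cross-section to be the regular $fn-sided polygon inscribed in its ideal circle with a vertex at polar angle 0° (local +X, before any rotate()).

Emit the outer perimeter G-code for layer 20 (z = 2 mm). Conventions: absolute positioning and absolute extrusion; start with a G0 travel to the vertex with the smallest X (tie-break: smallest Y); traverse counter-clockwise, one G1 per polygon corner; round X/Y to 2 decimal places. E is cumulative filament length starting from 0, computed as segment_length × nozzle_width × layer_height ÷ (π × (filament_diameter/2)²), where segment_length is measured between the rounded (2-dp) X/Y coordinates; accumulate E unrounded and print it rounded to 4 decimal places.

At z = 2 mm: the 22.5×8.5 cube contributes its full rectangle; the cone at (1, 14.5) is not intersected at this z (z outside [3.5, 8]); Merging all regions: only the 22.5×8.5 cube is present, so the union is just that shape — 1 connected region; the 28×6 cube at (10.5, -2) contributes its full rectangle; Keeping only the common overlap: the 28×6 cube at (10.5, -2) partially overlaps that combined region; clipping to the common part keeps 48.00 mm² — 1 connected region. The outline is a single polygon with 4 vertices. Extrusion per mm of travel: 0.4 × 0.1 / (π × 0.875²) = 0.016630. Accumulating E over each segment gives final E = 0.5322.

G0 X10.50 Y0.00 Z2.00
G1 X22.50 Y0.00 E0.1996
G1 X22.50 Y4.00 E0.2661
G1 X10.50 Y4.00 E0.4656
G1 X10.50 Y0.00 E0.5322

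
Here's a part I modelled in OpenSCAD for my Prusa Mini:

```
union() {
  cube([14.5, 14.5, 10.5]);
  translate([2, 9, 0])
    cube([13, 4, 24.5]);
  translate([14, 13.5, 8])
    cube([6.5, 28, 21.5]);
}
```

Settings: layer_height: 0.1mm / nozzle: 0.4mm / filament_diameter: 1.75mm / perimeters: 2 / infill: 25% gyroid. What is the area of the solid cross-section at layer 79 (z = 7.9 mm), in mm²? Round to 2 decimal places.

212.25 mm²

At z = 7.9 mm: the 14.5×14.5 cube contributes its full rectangle (area 210.25 mm²); the 13×4 cube at (2, 9) contributes its full rectangle (area 52.00 mm²); the cube at (14, 13.5) does not reach this height (z outside [8, 29.5]); Merging all regions: the regions partially overlap — summed areas 262.25 mm² minus the doubly-counted overlap 50.00 mm² gives 212.25 mm² — area = 212.25 mm². Overall, the cross-section is a single solid region. Net area = 212.25 mm².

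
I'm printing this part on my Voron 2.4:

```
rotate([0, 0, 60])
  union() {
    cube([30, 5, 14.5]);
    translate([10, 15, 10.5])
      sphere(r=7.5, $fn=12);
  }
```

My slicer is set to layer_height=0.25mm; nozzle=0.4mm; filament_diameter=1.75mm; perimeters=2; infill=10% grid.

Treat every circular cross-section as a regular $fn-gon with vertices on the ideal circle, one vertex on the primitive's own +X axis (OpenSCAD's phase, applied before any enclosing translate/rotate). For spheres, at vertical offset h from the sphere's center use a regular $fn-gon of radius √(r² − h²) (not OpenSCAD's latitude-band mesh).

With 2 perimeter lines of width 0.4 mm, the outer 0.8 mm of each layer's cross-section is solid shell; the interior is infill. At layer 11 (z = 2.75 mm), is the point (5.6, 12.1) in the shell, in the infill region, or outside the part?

infill

At z = 2.75 mm: the 30×5 cube contributes its full rectangle; the sphere at (10, 15) is absent (|z−center|=7.750 > r=7.5); Merging all regions: only the 30×5 cube is present, so the union is just that shape — 1 connected region; (rotated 60° about Z; rotation is an isometry so areas/perimeters/island counts are preserved). Overall, the cross-section is a single solid region. Undo the 60° rotation: the query point maps to (13.279, 1.200) in the un-rotated model frame. The nearest boundary edge runs (0.00, 0.00)→(30.00, 0.00); distance from the point to it = 1.20 mm. The point is inside the cross-section and 1.20 mm from the nearest boundary — more than the 0.8 mm shell width (2 × 0.4), so it's in the infill interior.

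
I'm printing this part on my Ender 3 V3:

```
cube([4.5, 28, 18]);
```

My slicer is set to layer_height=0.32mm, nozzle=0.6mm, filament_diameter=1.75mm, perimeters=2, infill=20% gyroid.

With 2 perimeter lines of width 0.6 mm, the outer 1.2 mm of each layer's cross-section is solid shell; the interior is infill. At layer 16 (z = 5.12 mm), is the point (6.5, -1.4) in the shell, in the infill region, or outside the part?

At z = 5.12 mm: the cube (footprint 4.5×28) is included at this height. Overall, the cross-section is a single solid region. The nearest boundary edge runs (0.00, 0.00)→(4.50, 0.00); distance from the point to it = 2.44 mm. The point is not inside any of the regions above, so it lies outside the cross-section (2.44 mm from the nearest boundary).

outside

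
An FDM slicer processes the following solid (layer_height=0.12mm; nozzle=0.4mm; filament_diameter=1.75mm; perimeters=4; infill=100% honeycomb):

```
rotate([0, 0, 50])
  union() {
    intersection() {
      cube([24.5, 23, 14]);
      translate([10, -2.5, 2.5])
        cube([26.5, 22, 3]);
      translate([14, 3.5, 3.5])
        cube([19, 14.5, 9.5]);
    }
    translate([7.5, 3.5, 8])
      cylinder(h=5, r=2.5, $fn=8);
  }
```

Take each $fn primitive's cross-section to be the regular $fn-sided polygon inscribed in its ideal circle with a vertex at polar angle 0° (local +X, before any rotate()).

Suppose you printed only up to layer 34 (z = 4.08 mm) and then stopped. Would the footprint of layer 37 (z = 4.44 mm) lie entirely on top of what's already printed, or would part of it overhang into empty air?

entirely on top

Compare the two slices. At z = 4.08: the cube is present — its section is the full 24.5×23 rectangle (area 563.50 mm²); the 26.5×22 cube at (10, -2.5) contributes its full rectangle (area 583.00 mm²); the cube at (14, 3.5) is present — its section is the full 19×14.5 rectangle (area 275.50 mm²); Taking the intersection: the 26.5×22 cube at (10, -2.5) partially overlaps the 24.5×23 cube; clipping to the common part keeps 282.75 mm²; the 19×14.5 cube at (14, 3.5) partially overlaps the running intersection; clipping to the common part keeps 152.25 mm² — area = 152.25 mm²; the cylinder at (7.5, 3.5) is absent (z outside [8, 13]); Merging all regions: only the result so far is present, so the union is just that shape — area = 152.25 mm²; (rotated 50° about Z; rotation is an isometry so areas/perimeters/island counts are preserved). At z = 4.44: the 24.5×23 cube contributes its full rectangle (area 563.50 mm²); the cube at (10, -2.5) (footprint 26.5×22) is included at this height (area 583.00 mm²); the 19×14.5 cube at (14, 3.5) contributes its full rectangle (area 275.50 mm²); After intersecting: the 26.5×22 cube at (10, -2.5) partially overlaps the 24.5×23 cube; clipping to the common part keeps 282.75 mm²; the 19×14.5 cube at (14, 3.5) partially overlaps the running intersection; clipping to the common part keeps 152.25 mm² — area = 152.25 mm²; the cylinder at (7.5, 3.5) does not reach this height (z outside [8, 13]); Merging all regions: only that combined region is present, so the union is just that shape — area = 152.25 mm²; (rotated 50° about Z; rotation is an isometry so areas/perimeters/island counts are preserved). Checking containment: the cross-section at z = 4.44 is a subset of the cross-section at z = 4.08.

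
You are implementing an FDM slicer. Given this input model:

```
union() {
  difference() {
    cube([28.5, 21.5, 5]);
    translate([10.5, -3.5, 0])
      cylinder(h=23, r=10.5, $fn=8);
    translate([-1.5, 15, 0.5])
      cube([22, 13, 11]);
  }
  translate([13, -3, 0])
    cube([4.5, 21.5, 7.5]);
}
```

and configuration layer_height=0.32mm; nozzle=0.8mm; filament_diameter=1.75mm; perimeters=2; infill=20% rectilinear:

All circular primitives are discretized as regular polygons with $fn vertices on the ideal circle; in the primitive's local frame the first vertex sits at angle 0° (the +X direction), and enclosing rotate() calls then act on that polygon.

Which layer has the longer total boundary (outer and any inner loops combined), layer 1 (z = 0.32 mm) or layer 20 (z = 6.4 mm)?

layer 1 (z = 0.32 mm)

Layer 1 (z = 0.32): the cube (footprint 28.5×21.5) is included at this height (perimeter 100.00 mm); the r=10.5 cylinder at (10.5, -3.5) gives a regular 8-gon of circumradius 10.5 (constant along its height) (perimeter = 2·8·10.500·sin(180°/8) = 64.29 mm); the cube at (-1.5, 15) is not intersected at this z (z outside [0.5, 11.5]); After the difference (first − rest): starting from the 28.5×21.5 cube, the r=10.5 cylinder at (10.5, -3.5) partially overlaps it — only the 87.49 mm² overlap (of its 311.83 mm²) is removed, clipping the outline — boundary = 106.47 mm; the 4.5×21.5 cube at (13, -3) contributes its full rectangle (perimeter 52.00 mm); Combining (union): the regions partially overlap (shared area 60.60 mm²), so the edge portions inside another operand are dropped and the merged outline is re-measured after clipping — boundary = 122.16 mm. So its perimeter = 122.16 mm. Layer 20 (z = 6.4): the cube does not reach this height (z outside [0, 5]); the r=10.5 cylinder at (10.5, -3.5) contributes a regular 8-gon of circumradius 10.5 (perimeter = 2·8·10.500·sin(180°/8) = 64.29 mm); the cube at (-1.5, 15) is present — its section is the full 22×13 rectangle (perimeter 70.00 mm); Subtracting the remaining from the first: the first operand is absent here, so nothing remains; the cube at (13, -3) (footprint 4.5×21.5) is included at this height (perimeter 52.00 mm); Merging all regions: only the 4.5×21.5 cube at (13, -3) is present, so the union is just that shape — boundary = 52.00 mm. So its perimeter = 52.00 mm. Layer 1 is larger (122.16 vs 52.00 mm).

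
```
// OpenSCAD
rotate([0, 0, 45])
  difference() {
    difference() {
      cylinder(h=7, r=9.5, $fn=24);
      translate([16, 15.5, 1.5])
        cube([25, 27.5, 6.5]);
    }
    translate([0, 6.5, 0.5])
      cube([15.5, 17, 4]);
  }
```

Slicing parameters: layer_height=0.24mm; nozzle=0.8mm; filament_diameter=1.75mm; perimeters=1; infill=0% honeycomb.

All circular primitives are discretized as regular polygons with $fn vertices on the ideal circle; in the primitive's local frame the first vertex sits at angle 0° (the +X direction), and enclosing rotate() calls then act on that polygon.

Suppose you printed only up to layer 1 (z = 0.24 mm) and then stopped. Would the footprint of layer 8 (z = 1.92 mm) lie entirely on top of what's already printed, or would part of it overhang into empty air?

Compare the two slices. At z = 0.24: the r=9.5 cylinder gives a regular 24-gon of circumradius 9.5 (constant along its height) (area = (24/2)·9.500²·sin(360°/24) = 280.30 mm²); the cube at (16, 15.5) is absent (z outside [1.5, 8]); After the difference (first − rest): none of the subtracted shapes is present at this height, so the r=9.5 cylinder is unchanged — area = 280.30 mm²; the cube at (0, 6.5) is absent (z outside [0.5, 4.5]); After the difference (first − rest): none of the subtracted shapes is present at this height, so the result so far is unchanged — area = 280.30 mm²; (whole slice rotated 45° about Z — lengths, areas and connectivity unchanged). At z = 1.92: the r=9.5 cylinder gives a regular 24-gon of circumradius 9.5 (constant along its height) (area = (24/2)·9.500²·sin(360°/24) = 280.30 mm²); the cube at (16, 15.5) (footprint 25×27.5) is included at this height (area 687.50 mm²); Taking the first minus the rest: starting from the r=9.5 cylinder (280.30 mm²), the 25×27.5 cube at (16, 15.5) misses the remaining region (no effect) — area = 280.30 mm²; the 15.5×17 cube at (0, 6.5) contributes its full rectangle (area 263.50 mm²); After the difference (first − rest): starting from that combined region (280.30 mm²), the 15.5×17 cube at (0, 6.5) partially overlaps it — only the 13.95 mm² overlap (of its 263.50 mm²) is removed, clipping the outline — area = 266.35 mm²; (whole slice rotated 45° about Z — lengths, areas and connectivity unchanged). Checking containment: the cross-section at z = 1.92 is a subset of the cross-section at z = 0.24.

entirely on top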